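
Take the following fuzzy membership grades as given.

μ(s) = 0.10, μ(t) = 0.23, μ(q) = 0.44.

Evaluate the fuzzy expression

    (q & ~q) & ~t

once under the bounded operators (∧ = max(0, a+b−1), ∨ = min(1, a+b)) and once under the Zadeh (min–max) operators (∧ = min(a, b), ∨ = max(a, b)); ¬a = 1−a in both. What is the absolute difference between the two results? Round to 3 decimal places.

0.440

Under bounded:
  ~q = 1 − 0.44 = 0.56
  q & ~q = max(0, a+b−1) on (0.44, 0.56) = 0.00
  ~t = 1 − 0.23 = 0.77
  (q & ~q) & ~t = max(0, a+b−1) on (0.00, 0.77) = 0.00
  → value = 0.0000
Under Zadeh (min–max):
  ~q = 1 − 0.44 = 0.56
  q & ~q = min(a, b) on (0.44, 0.56) = 0.44
  ~t = 1 − 0.23 = 0.77
  (q & ~q) & ~t = min(a, b) on (0.44, 0.77) = 0.44
  → value = 0.4400
|0.0000 − 0.4400| = 0.440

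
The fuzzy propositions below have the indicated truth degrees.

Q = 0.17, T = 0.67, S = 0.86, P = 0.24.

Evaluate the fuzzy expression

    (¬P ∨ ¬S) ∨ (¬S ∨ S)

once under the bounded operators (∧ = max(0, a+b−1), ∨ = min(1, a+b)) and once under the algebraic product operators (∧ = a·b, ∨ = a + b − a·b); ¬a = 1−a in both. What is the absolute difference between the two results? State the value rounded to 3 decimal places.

0.025

Under bounded:
  ¬P = 1 − 0.24 = 0.76
  ¬S = 1 − 0.86 = 0.14
  ¬P ∨ ¬S = min(1, a+b) on (0.76, 0.14) = 0.90
  ¬S = 1 − 0.86 = 0.14
  ¬S ∨ S = min(1, a+b) on (0.14, 0.86) = 1.00
  (¬P ∨ ¬S) ∨ (¬S ∨ S) = min(1, a+b) on (0.90, 1.00) = 1.00
  → value = 1.0000
Under algebraic product:
  ¬P = 1 − 0.2400 = 0.7600
  ¬S = 1 − 0.8600 = 0.1400
  ¬P ∨ ¬S = a + b − a·b on (0.7600, 0.1400) = 0.7936
  ¬S = 1 − 0.8600 = 0.1400
  ¬S ∨ S = a + b − a·b on (0.1400, 0.8600) = 0.8796
  (¬P ∨ ¬S) ∨ (¬S ∨ S) = a + b − a·b on (0.7936, 0.8796) = 0.9751
  → value = 0.9751
|1.0000 − 0.9751| = 0.025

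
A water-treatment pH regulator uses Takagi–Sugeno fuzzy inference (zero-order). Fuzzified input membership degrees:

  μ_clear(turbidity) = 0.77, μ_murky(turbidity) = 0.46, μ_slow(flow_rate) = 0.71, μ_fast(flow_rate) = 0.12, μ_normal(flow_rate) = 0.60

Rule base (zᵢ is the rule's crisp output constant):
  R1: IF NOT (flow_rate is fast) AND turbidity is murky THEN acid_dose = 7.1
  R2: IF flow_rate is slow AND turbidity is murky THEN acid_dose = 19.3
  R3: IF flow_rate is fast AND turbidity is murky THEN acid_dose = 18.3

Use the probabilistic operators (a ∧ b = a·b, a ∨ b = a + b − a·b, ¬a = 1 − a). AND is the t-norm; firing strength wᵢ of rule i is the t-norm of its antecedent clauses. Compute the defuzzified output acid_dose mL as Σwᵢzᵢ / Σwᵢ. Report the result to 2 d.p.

R1 (z=7.1): ¬fast=1−0.12=0.88, murky=0.46; AND[a·b] → w = 0.4048
R2 (z=19.3): slow=0.71, murky=0.46; AND[a·b] → w = 0.3266
R3 (z=18.3): fast=0.12, murky=0.46; AND[a·b] → w = 0.0552
Weighted average = (0.4048·7.1 + 0.3266·19.3 + 0.0552·18.3) / (0.4048 + 0.3266 + 0.0552)
  = 10.1876 / 0.7866 = 12.95

12.95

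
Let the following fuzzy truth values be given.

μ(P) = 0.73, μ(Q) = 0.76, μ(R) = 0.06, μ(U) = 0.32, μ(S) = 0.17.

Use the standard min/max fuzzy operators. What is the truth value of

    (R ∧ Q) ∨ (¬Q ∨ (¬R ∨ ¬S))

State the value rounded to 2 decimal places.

R ∧ Q = min(a, b) on (0.06, 0.76) = 0.06
¬Q = 1 − 0.76 = 0.24
¬R = 1 − 0.06 = 0.94
¬S = 1 − 0.17 = 0.83
¬R ∨ ¬S = max(a, b) on (0.94, 0.83) = 0.94
¬Q ∨ (¬R ∨ ¬S) = max(a, b) on (0.24, 0.94) = 0.94
(R ∧ Q) ∨ (¬Q ∨ (¬R ∨ ¬S)) = max(a, b) on (0.06, 0.94) = 0.94

0.94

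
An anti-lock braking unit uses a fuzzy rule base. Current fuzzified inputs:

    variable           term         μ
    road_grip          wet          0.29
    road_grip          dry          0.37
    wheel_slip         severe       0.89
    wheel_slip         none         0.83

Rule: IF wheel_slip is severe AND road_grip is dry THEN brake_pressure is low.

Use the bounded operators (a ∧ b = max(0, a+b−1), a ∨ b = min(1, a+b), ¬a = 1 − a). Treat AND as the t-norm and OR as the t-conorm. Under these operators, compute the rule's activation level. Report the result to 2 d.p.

0.26

firing strength: severe=0.89, dry=0.37; AND[max(0, a+b−1)] → w = 0.26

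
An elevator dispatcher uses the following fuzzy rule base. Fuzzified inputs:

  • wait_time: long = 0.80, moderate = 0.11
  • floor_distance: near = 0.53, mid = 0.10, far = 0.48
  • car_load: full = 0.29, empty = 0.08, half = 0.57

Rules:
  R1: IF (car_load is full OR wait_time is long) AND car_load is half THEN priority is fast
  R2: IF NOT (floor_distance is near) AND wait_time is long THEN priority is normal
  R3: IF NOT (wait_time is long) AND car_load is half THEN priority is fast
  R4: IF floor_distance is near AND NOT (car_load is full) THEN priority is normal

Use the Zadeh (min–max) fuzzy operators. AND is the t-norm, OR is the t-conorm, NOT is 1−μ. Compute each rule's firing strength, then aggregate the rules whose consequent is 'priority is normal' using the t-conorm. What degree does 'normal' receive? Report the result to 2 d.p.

0.53

R1: (full=0.29 OR long=0.80) = 0.80; AND[min(a, b)] with half=0.57 → w = 0.57
R2: ¬near=1−0.53=0.47, long=0.80; AND[min(a, b)] → w = 0.47
R3: ¬long=1−0.80=0.20, half=0.57; AND[min(a, b)] → w = 0.20
R4: near=0.53, ¬full=1−0.29=0.71; AND[min(a, b)] → w = 0.53
Rules with consequent 'normal': {R2, R4} → strengths 0.47, 0.53
Aggregate via t-conorm [max(a, b)]: 0.53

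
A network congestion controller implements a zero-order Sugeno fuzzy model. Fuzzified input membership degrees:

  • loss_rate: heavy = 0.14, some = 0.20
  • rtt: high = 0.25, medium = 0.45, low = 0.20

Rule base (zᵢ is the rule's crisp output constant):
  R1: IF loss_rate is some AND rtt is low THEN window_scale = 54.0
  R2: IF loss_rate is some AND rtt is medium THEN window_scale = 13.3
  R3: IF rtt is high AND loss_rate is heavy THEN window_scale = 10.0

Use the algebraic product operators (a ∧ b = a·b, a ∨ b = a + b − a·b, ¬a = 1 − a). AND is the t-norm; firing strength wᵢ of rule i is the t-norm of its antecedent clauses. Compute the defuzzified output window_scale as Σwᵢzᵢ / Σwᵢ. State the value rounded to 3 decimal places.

22.467

R1 (z=54.0): some=0.20, low=0.20; AND[a·b] → w = 0.0400
R2 (z=13.3): some=0.20, medium=0.45; AND[a·b] → w = 0.0900
R3 (z=10.0): high=0.25, heavy=0.14; AND[a·b] → w = 0.0350
Weighted average = (0.0400·54.0 + 0.0900·13.3 + 0.0350·10.0) / (0.0400 + 0.0900 + 0.0350)
  = 3.7070 / 0.1650 = 22.467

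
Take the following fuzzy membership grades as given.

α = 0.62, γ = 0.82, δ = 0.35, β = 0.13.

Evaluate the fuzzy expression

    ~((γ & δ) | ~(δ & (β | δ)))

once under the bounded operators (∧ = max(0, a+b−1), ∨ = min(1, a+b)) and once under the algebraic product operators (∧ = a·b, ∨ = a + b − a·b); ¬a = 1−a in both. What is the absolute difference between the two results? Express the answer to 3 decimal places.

0.108

Under bounded:
  γ & δ = max(0, a+b−1) on (0.82, 0.35) = 0.17
  β | δ = min(1, a+b) on (0.13, 0.35) = 0.48
  δ & (β | δ) = max(0, a+b−1) on (0.35, 0.48) = 0.00
  ~(δ & (β | δ)) = 1 − 0.00 = 1.00
  (γ & δ) | ~(δ & (β | δ)) = min(1, a+b) on (0.17, 1.00) = 1.00
  ~((γ & δ) | ~(δ & (β | δ))) = 1 − 1.00 = 0.00
  → value = 0.0000
Under algebraic product:
  γ & δ = a·b on (0.8200, 0.3500) = 0.2870
  β | δ = a + b − a·b on (0.1300, 0.3500) = 0.4345
  δ & (β | δ) = a·b on (0.3500, 0.4345) = 0.1521
  ~(δ & (β | δ)) = 1 − 0.1521 = 0.8479
  (γ & δ) | ~(δ & (β | δ)) = a + b − a·b on (0.2870, 0.8479) = 0.8916
  ~((γ & δ) | ~(δ & (β | δ))) = 1 − 0.8916 = 0.1084
  → value = 0.1084
|0.0000 − 0.1084| = 0.108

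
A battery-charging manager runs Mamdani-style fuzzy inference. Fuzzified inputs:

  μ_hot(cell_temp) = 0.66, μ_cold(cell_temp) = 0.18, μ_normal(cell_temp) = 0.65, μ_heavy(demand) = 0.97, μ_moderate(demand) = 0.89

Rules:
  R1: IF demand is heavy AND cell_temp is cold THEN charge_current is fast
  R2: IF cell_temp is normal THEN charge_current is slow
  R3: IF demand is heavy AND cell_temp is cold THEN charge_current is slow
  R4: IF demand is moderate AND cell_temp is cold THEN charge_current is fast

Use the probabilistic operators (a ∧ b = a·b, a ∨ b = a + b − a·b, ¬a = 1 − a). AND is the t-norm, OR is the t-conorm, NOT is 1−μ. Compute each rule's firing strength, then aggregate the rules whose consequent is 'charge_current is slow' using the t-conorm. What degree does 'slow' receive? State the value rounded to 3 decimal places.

0.711

R1: heavy=0.97, cold=0.18; AND[a·b] → w = 0.1746
R2: normal=0.65 → w = 0.6500
R3: heavy=0.97, cold=0.18; AND[a·b] → w = 0.1746
R4: moderate=0.89, cold=0.18; AND[a·b] → w = 0.1602
Rules with consequent 'slow': {R2, R3} → strengths 0.6500, 0.1746
Aggregate via t-conorm [a + b − a·b]: 0.7111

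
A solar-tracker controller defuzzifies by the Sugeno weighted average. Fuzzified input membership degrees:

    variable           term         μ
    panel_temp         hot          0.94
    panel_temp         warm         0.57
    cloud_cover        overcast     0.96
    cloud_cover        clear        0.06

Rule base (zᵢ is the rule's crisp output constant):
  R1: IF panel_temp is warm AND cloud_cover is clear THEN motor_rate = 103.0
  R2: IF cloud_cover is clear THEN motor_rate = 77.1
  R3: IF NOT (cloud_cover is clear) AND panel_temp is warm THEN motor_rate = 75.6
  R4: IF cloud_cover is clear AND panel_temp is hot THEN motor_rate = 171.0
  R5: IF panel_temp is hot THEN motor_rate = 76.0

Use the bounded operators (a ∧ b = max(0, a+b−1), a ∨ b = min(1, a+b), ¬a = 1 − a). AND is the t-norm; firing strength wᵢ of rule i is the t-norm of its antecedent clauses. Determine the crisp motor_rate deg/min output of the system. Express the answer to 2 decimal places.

R1 (z=103.0): warm=0.57, clear=0.06; AND[max(0, a+b−1)] → w = 0.00
R2 (z=77.1): clear=0.06 → w = 0.06
R3 (z=75.6): ¬clear=1−0.06=0.94, warm=0.57; AND[max(0, a+b−1)] → w = 0.51
R4 (z=171.0): clear=0.06, hot=0.94; AND[max(0, a+b−1)] → w = 0.00
R5 (z=76.0): hot=0.94 → w = 0.94
Weighted average = (0.00·103.0 + 0.06·77.1 + 0.51·75.6 + 0.00·171.0 + 0.94·76.0) / (0.00 + 0.06 + 0.51 + 0.00 + 0.94)
  = 114.6220 / 1.5100 = 75.91

75.91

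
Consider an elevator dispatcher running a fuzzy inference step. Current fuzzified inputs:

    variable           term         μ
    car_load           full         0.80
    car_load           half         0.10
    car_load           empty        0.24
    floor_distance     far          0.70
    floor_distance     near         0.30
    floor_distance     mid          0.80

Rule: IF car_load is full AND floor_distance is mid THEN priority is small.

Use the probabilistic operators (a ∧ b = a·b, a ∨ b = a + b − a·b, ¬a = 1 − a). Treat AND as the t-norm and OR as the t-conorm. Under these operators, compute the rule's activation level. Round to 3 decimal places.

firing strength: full=0.80, mid=0.80; AND[a·b] → w = 0.6400

0.640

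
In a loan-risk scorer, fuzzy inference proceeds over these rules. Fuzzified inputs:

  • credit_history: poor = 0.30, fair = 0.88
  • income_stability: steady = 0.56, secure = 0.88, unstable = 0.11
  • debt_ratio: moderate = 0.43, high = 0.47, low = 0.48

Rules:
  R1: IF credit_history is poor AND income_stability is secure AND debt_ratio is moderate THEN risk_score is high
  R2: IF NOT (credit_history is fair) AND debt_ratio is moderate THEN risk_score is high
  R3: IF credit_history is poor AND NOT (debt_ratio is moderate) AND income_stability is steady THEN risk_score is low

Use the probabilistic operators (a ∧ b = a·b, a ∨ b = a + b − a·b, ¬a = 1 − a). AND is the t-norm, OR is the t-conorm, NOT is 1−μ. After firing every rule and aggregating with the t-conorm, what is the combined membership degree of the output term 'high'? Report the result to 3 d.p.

R1: poor=0.30, secure=0.88, moderate=0.43; AND[a·b] → w = 0.1135
R2: ¬fair=1−0.88=0.12, moderate=0.43; AND[a·b] → w = 0.0516
R3: poor=0.30, ¬moderate=1−0.43=0.57, steady=0.56; AND[a·b] → w = 0.0958
Rules with consequent 'high': {R1, R2} → strengths 0.1135, 0.0516
Aggregate via t-conorm [a + b − a·b]: 0.1593

0.159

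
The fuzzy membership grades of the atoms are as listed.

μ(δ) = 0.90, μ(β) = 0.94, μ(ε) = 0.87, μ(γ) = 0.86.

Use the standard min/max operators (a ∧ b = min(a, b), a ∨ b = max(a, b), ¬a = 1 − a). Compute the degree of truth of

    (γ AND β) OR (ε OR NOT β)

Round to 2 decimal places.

γ AND β = min(a, b) on (0.86, 0.94) = 0.86
NOT β = 1 − 0.94 = 0.06
ε OR NOT β = max(a, b) on (0.87, 0.06) = 0.87
(γ AND β) OR (ε OR NOT β) = max(a, b) on (0.86, 0.87) = 0.87

0.87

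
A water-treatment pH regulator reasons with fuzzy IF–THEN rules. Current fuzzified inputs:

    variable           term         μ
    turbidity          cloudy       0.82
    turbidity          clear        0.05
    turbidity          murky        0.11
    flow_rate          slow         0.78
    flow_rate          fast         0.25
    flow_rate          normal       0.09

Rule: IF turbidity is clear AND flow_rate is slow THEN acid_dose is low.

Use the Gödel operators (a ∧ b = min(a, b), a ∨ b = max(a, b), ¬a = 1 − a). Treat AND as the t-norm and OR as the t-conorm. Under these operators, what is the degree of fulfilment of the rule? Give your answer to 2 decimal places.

firing strength: clear=0.05, slow=0.78; AND[min(a, b)] → w = 0.05

0.05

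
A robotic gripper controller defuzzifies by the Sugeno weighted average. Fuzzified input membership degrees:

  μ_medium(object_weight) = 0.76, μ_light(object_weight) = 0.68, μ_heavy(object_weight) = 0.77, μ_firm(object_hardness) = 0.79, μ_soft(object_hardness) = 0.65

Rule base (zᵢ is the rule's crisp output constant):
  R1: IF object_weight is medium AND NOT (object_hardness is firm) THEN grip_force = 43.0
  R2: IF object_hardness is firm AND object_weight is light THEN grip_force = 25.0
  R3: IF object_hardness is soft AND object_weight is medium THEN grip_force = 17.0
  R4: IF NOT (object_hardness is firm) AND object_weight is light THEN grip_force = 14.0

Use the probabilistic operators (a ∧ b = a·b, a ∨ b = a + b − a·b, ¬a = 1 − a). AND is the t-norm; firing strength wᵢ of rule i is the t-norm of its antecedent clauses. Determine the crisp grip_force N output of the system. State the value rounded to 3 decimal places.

23.013

R1 (z=43.0): medium=0.76, ¬firm=1−0.79=0.21; AND[a·b] → w = 0.1596
R2 (z=25.0): firm=0.79, light=0.68; AND[a·b] → w = 0.5372
R3 (z=17.0): soft=0.65, medium=0.76; AND[a·b] → w = 0.4940
R4 (z=14.0): ¬firm=1−0.79=0.21, light=0.68; AND[a·b] → w = 0.1428
Weighted average = (0.1596·43.0 + 0.5372·25.0 + 0.4940·17.0 + 0.1428·14.0) / (0.1596 + 0.5372 + 0.4940 + 0.1428)
  = 30.6900 / 1.3336 = 23.013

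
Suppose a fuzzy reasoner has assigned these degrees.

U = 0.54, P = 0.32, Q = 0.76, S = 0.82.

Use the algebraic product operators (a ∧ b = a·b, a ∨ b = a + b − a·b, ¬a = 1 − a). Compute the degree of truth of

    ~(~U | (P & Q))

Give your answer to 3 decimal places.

0.409

~U = 1 − 0.5400 = 0.4600
P & Q = a·b on (0.3200, 0.7600) = 0.2432
~U | (P & Q) = a + b − a·b on (0.4600, 0.2432) = 0.5913
~(~U | (P & Q)) = 1 − 0.5913 = 0.4087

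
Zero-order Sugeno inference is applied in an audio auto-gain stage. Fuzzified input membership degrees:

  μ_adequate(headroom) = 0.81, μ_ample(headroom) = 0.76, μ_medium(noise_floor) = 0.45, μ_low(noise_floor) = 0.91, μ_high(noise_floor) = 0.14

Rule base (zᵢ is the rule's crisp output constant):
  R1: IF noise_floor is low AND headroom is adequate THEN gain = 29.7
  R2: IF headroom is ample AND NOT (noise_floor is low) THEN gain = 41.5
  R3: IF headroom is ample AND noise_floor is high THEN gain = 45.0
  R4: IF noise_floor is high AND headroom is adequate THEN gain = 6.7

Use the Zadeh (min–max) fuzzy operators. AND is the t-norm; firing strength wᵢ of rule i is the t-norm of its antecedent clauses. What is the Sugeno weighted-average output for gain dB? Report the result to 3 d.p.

29.686

R1 (z=29.7): low=0.91, adequate=0.81; AND[min(a, b)] → w = 0.81
R2 (z=41.5): ample=0.76, ¬low=1−0.91=0.09; AND[min(a, b)] → w = 0.09
R3 (z=45.0): ample=0.76, high=0.14; AND[min(a, b)] → w = 0.14
R4 (z=6.7): high=0.14, adequate=0.81; AND[min(a, b)] → w = 0.14
Weighted average = (0.81·29.7 + 0.09·41.5 + 0.14·45.0 + 0.14·6.7) / (0.81 + 0.09 + 0.14 + 0.14)
  = 35.0300 / 1.1800 = 29.686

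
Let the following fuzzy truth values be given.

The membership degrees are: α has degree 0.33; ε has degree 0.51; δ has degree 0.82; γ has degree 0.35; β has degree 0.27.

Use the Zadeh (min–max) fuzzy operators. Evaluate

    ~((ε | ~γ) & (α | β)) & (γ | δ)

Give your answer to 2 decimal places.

0.67

~γ = 1 − 0.35 = 0.65
ε | ~γ = max(a, b) on (0.51, 0.65) = 0.65
α | β = max(a, b) on (0.33, 0.27) = 0.33
(ε | ~γ) & (α | β) = min(a, b) on (0.65, 0.33) = 0.33
~((ε | ~γ) & (α | β)) = 1 − 0.33 = 0.67
γ | δ = max(a, b) on (0.35, 0.82) = 0.82
~((ε | ~γ) & (α | β)) & (γ | δ) = min(a, b) on (0.67, 0.82) = 0.67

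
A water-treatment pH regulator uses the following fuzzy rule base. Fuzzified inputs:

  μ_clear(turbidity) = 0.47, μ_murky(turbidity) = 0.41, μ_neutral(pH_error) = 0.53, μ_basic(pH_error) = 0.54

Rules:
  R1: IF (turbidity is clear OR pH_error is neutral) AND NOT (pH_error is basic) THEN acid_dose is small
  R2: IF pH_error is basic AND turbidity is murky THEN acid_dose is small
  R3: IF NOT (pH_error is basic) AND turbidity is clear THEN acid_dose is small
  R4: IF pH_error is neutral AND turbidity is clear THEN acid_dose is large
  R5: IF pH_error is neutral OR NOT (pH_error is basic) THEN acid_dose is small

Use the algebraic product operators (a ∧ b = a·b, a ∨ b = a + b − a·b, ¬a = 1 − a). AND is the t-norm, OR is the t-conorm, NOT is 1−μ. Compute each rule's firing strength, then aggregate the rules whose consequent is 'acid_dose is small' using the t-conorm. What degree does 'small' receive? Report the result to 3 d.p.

0.899

R1: (clear=0.47 OR neutral=0.53) = 0.7509; AND[a·b] with ¬basic=1−0.54=0.46 → w = 0.3454
R2: basic=0.54, murky=0.41; AND[a·b] → w = 0.2214
R3: ¬basic=1−0.54=0.46, clear=0.47; AND[a·b] → w = 0.2162
R4: neutral=0.53, clear=0.47; AND[a·b] → w = 0.2491
R5: neutral=0.53, ¬basic=1−0.54=0.46; OR[a + b − a·b] → w = 0.7462
Rules with consequent 'small': {R1, R2, R3, R5} → strengths 0.3454, 0.2214, 0.2162, 0.7462
Aggregate via t-conorm [a + b − a·b]: 0.8986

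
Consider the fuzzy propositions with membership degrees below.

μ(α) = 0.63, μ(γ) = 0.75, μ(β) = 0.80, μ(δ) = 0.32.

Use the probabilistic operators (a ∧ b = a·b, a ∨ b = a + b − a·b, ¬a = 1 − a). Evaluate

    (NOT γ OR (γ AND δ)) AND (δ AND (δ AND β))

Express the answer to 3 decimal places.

0.035

NOT γ = 1 − 0.7500 = 0.2500
γ AND δ = a·b on (0.7500, 0.3200) = 0.2400
NOT γ OR (γ AND δ) = a + b − a·b on (0.2500, 0.2400) = 0.4300
δ AND β = a·b on (0.3200, 0.8000) = 0.2560
δ AND (δ AND β) = a·b on (0.3200, 0.2560) = 0.0819
(NOT γ OR (γ AND δ)) AND (δ AND (δ AND β)) = a·b on (0.4300, 0.0819) = 0.0352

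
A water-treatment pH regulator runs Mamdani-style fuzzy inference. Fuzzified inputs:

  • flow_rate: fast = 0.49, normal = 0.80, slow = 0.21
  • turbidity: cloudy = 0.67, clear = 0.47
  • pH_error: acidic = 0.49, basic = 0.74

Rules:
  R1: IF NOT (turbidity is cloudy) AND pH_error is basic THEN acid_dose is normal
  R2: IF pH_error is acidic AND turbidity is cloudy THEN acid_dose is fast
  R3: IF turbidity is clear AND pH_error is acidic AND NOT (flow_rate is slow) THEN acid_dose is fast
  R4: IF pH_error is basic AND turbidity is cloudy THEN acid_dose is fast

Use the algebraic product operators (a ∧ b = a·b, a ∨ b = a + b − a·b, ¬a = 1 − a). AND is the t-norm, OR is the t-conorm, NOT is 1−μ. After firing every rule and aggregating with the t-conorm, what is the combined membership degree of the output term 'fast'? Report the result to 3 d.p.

0.723

R1: ¬cloudy=1−0.67=0.33, basic=0.74; AND[a·b] → w = 0.2442
R2: acidic=0.49, cloudy=0.67; AND[a·b] → w = 0.3283
R3: clear=0.47, acidic=0.49, ¬slow=1−0.21=0.79; AND[a·b] → w = 0.1819
R4: basic=0.74, cloudy=0.67; AND[a·b] → w = 0.4958
Rules with consequent 'fast': {R2, R3, R4} → strengths 0.3283, 0.1819, 0.4958
Aggregate via t-conorm [a + b − a·b]: 0.7229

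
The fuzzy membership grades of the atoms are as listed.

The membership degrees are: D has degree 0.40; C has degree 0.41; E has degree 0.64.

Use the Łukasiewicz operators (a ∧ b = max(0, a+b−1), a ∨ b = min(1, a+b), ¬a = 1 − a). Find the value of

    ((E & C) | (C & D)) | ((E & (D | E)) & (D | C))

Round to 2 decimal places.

E & C = max(0, a+b−1) on (0.64, 0.41) = 0.05
C & D = max(0, a+b−1) on (0.41, 0.40) = 0.00
(E & C) | (C & D) = min(1, a+b) on (0.05, 0.00) = 0.05
D | E = min(1, a+b) on (0.40, 0.64) = 1.00
E & (D | E) = max(0, a+b−1) on (0.64, 1.00) = 0.64
D | C = min(1, a+b) on (0.40, 0.41) = 0.81
(E & (D | E)) & (D | C) = max(0, a+b−1) on (0.64, 0.81) = 0.45
((E & C) | (C & D)) | ((E & (D | E)) & (D | C)) = min(1, a+b) on (0.05, 0.45) = 0.50

0.50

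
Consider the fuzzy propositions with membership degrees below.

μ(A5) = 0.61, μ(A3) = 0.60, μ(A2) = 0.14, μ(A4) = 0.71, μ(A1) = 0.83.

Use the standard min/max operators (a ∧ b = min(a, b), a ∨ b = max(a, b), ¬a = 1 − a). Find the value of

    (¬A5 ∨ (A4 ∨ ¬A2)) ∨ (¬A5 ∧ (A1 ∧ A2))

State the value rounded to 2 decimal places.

0.86

¬A5 = 1 − 0.61 = 0.39
¬A2 = 1 − 0.14 = 0.86
A4 ∨ ¬A2 = max(a, b) on (0.71, 0.86) = 0.86
¬A5 ∨ (A4 ∨ ¬A2) = max(a, b) on (0.39, 0.86) = 0.86
¬A5 = 1 − 0.61 = 0.39
A1 ∧ A2 = min(a, b) on (0.83, 0.14) = 0.14
¬A5 ∧ (A1 ∧ A2) = min(a, b) on (0.39, 0.14) = 0.14
(¬A5 ∨ (A4 ∨ ¬A2)) ∨ (¬A5 ∧ (A1 ∧ A2)) = max(a, b) on (0.86, 0.14) = 0.86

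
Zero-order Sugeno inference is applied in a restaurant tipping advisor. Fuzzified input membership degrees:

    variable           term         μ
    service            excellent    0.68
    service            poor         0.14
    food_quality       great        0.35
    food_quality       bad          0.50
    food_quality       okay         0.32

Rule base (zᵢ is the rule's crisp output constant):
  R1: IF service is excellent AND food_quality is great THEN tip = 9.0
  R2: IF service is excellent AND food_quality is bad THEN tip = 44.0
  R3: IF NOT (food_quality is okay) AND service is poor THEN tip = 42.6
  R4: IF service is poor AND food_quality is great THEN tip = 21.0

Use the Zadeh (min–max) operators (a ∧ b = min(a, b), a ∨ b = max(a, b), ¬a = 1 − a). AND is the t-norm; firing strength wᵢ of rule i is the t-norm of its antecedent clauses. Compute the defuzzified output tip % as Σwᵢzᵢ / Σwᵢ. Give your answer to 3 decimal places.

30.136

R1 (z=9.0): excellent=0.68, great=0.35; AND[min(a, b)] → w = 0.35
R2 (z=44.0): excellent=0.68, bad=0.50; AND[min(a, b)] → w = 0.50
R3 (z=42.6): ¬okay=1−0.32=0.68, poor=0.14; AND[min(a, b)] → w = 0.14
R4 (z=21.0): poor=0.14, great=0.35; AND[min(a, b)] → w = 0.14
Weighted average = (0.35·9.0 + 0.50·44.0 + 0.14·42.6 + 0.14·21.0) / (0.35 + 0.50 + 0.14 + 0.14)
  = 34.0540 / 1.1300 = 30.136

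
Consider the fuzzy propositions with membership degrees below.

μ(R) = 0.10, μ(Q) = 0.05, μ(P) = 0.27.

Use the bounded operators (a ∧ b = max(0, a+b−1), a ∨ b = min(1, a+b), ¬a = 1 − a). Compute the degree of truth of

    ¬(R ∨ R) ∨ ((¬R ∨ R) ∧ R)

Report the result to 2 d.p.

0.90

R ∨ R = min(1, a+b) on (0.10, 0.10) = 0.20
¬(R ∨ R) = 1 − 0.20 = 0.80
¬R = 1 − 0.10 = 0.90
¬R ∨ R = min(1, a+b) on (0.90, 0.10) = 1.00
(¬R ∨ R) ∧ R = max(0, a+b−1) on (1.00, 0.10) = 0.10
¬(R ∨ R) ∨ ((¬R ∨ R) ∧ R) = min(1, a+b) on (0.80, 0.10) = 0.90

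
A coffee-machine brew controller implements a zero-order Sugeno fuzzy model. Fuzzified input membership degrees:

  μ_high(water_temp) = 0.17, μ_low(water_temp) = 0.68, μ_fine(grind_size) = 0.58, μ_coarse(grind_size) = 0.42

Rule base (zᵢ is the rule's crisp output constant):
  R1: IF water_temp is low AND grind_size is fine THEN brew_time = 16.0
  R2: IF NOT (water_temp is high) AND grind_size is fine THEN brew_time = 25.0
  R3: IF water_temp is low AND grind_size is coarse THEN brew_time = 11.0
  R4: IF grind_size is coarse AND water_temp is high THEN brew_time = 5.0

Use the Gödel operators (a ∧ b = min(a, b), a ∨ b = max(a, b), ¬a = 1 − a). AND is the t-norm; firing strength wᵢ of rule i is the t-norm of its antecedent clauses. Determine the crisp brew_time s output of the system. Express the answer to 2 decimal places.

16.71

R1 (z=16.0): low=0.68, fine=0.58; AND[min(a, b)] → w = 0.58
R2 (z=25.0): ¬high=1−0.17=0.83, fine=0.58; AND[min(a, b)] → w = 0.58
R3 (z=11.0): low=0.68, coarse=0.42; AND[min(a, b)] → w = 0.42
R4 (z=5.0): coarse=0.42, high=0.17; AND[min(a, b)] → w = 0.17
Weighted average = (0.58·16.0 + 0.58·25.0 + 0.42·11.0 + 0.17·5.0) / (0.58 + 0.58 + 0.42 + 0.17)
  = 29.2500 / 1.7500 = 16.71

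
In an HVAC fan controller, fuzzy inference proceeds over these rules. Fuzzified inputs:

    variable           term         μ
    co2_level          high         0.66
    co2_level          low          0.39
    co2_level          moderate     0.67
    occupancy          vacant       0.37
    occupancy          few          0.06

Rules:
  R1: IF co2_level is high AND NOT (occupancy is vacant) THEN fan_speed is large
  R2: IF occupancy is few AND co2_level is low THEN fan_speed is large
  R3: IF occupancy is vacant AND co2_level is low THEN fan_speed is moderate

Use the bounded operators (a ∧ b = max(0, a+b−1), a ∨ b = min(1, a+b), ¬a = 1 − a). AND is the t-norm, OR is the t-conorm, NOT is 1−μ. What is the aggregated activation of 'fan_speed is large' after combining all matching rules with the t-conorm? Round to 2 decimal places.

R1: high=0.66, ¬vacant=1−0.37=0.63; AND[max(0, a+b−1)] → w = 0.29
R2: few=0.06, low=0.39; AND[max(0, a+b−1)] → w = 0.00
R3: vacant=0.37, low=0.39; AND[max(0, a+b−1)] → w = 0.00
Rules with consequent 'large': {R1, R2} → strengths 0.29, 0.00
Aggregate via t-conorm [min(1, a+b)]: 0.29

0.29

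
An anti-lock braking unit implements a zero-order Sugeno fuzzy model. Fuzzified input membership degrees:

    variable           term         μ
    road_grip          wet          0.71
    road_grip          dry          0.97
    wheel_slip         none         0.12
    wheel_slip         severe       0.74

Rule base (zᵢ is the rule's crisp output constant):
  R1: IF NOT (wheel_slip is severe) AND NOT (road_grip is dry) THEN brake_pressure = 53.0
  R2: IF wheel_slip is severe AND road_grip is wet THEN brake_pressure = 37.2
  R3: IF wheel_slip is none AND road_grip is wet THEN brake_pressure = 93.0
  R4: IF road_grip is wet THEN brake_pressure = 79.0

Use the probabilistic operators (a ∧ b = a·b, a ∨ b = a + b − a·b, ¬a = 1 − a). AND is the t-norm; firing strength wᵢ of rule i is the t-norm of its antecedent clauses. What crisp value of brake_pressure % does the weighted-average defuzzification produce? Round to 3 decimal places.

63.213

R1 (z=53.0): ¬severe=1−0.74=0.26, ¬dry=1−0.97=0.03; AND[a·b] → w = 0.0078
R2 (z=37.2): severe=0.74, wet=0.71; AND[a·b] → w = 0.5254
R3 (z=93.0): none=0.12, wet=0.71; AND[a·b] → w = 0.0852
R4 (z=79.0): wet=0.71 → w = 0.7100
Weighted average = (0.0078·53.0 + 0.5254·37.2 + 0.0852·93.0 + 0.7100·79.0) / (0.0078 + 0.5254 + 0.0852 + 0.7100)
  = 83.9719 / 1.3284 = 63.213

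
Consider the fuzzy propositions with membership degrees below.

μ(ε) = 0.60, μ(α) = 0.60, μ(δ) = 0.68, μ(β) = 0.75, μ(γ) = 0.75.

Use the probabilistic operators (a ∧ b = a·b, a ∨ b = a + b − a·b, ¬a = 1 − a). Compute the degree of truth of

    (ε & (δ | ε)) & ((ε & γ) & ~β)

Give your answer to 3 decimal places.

δ | ε = a + b − a·b on (0.6800, 0.6000) = 0.8720
ε & (δ | ε) = a·b on (0.6000, 0.8720) = 0.5232
ε & γ = a·b on (0.6000, 0.7500) = 0.4500
~β = 1 − 0.7500 = 0.2500
(ε & γ) & ~β = a·b on (0.4500, 0.2500) = 0.1125
(ε & (δ | ε)) & ((ε & γ) & ~β) = a·b on (0.5232, 0.1125) = 0.0589

0.059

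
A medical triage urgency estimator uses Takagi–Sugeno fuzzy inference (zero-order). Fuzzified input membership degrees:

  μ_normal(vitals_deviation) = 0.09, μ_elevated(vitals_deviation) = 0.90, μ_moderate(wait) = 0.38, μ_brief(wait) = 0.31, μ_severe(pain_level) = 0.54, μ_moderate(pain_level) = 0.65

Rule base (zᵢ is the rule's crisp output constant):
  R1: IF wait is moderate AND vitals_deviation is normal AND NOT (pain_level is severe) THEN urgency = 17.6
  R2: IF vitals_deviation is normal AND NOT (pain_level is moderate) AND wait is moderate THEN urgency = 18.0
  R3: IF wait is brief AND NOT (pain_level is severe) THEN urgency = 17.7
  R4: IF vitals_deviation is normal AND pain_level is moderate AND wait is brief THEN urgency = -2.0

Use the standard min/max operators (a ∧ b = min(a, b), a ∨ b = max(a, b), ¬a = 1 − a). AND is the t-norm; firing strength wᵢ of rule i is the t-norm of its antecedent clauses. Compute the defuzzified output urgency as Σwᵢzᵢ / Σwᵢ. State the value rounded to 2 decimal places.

R1 (z=17.6): moderate=0.38, normal=0.09, ¬severe=1−0.54=0.46; AND[min(a, b)] → w = 0.09
R2 (z=18.0): normal=0.09, ¬moderate=1−0.65=0.35, moderate=0.38; AND[min(a, b)] → w = 0.09
R3 (z=17.7): brief=0.31, ¬severe=1−0.54=0.46; AND[min(a, b)] → w = 0.31
R4 (z=-2.0): normal=0.09, moderate=0.65, brief=0.31; AND[min(a, b)] → w = 0.09
Weighted average = (0.09·17.6 + 0.09·18.0 + 0.31·17.7 + 0.09·-2.0) / (0.09 + 0.09 + 0.31 + 0.09)
  = 8.5110 / 0.5800 = 14.67

14.67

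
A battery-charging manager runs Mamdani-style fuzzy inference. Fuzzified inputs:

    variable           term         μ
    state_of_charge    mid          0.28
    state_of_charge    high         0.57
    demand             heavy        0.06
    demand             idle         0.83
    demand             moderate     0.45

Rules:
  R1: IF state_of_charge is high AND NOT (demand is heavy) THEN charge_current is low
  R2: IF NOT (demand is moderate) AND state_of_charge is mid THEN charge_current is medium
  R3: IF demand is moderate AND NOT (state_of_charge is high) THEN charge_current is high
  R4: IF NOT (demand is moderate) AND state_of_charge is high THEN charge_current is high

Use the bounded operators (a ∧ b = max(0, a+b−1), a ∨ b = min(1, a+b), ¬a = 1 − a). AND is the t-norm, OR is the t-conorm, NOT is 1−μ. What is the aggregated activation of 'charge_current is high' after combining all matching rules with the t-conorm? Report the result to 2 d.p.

0.12

R1: high=0.57, ¬heavy=1−0.06=0.94; AND[max(0, a+b−1)] → w = 0.51
R2: ¬moderate=1−0.45=0.55, mid=0.28; AND[max(0, a+b−1)] → w = 0.00
R3: moderate=0.45, ¬high=1−0.57=0.43; AND[max(0, a+b−1)] → w = 0.00
R4: ¬moderate=1−0.45=0.55, high=0.57; AND[max(0, a+b−1)] → w = 0.12
Rules with consequent 'high': {R3, R4} → strengths 0.00, 0.12
Aggregate via t-conorm [min(1, a+b)]: 0.12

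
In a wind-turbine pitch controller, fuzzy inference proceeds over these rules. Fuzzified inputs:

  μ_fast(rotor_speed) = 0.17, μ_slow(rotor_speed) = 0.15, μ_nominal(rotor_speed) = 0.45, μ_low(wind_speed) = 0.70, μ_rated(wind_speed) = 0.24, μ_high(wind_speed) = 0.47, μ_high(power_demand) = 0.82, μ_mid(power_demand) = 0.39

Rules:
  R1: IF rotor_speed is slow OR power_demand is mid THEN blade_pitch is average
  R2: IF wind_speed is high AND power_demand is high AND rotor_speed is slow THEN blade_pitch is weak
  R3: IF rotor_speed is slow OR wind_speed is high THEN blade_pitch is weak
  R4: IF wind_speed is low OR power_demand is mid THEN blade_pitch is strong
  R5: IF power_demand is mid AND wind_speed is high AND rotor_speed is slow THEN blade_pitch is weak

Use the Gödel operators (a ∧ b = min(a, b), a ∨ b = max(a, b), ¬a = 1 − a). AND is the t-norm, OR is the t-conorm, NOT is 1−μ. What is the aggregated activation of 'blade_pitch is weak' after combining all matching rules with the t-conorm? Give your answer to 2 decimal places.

R1: slow=0.15, mid=0.39; OR[max(a, b)] → w = 0.39
R2: high=0.47, high=0.82, slow=0.15; AND[min(a, b)] → w = 0.15
R3: slow=0.15, high=0.47; OR[max(a, b)] → w = 0.47
R4: low=0.70, mid=0.39; OR[max(a, b)] → w = 0.70
R5: mid=0.39, high=0.47, slow=0.15; AND[min(a, b)] → w = 0.15
Rules with consequent 'weak': {R2, R3, R5} → strengths 0.15, 0.47, 0.15
Aggregate via t-conorm [max(a, b)]: 0.47

0.47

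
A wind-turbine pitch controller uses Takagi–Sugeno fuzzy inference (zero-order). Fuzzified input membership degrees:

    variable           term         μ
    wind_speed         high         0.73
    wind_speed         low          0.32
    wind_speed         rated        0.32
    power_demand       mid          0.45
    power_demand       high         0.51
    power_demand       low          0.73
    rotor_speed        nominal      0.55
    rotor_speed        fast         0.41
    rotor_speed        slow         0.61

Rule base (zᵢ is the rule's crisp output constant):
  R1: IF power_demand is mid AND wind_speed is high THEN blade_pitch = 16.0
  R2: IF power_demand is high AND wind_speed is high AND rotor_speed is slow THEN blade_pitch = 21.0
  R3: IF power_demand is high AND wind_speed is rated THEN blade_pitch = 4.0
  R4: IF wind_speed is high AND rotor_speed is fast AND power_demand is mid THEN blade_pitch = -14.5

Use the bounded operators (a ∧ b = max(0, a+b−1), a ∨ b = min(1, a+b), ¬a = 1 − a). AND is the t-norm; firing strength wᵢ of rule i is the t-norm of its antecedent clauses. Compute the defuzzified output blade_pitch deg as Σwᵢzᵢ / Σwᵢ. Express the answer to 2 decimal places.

R1 (z=16.0): mid=0.45, high=0.73; AND[max(0, a+b−1)] → w = 0.18
R2 (z=21.0): high=0.51, high=0.73, slow=0.61; AND[max(0, a+b−1)] → w = 0.00
R3 (z=4.0): high=0.51, rated=0.32; AND[max(0, a+b−1)] → w = 0.00
R4 (z=-14.5): high=0.73, fast=0.41, mid=0.45; AND[max(0, a+b−1)] → w = 0.00
Weighted average = (0.18·16.0 + 0.00·21.0 + 0.00·4.0 + 0.00·-14.5) / (0.18 + 0.00 + 0.00 + 0.00)
  = 2.8800 / 0.1800 = 16.00

16.00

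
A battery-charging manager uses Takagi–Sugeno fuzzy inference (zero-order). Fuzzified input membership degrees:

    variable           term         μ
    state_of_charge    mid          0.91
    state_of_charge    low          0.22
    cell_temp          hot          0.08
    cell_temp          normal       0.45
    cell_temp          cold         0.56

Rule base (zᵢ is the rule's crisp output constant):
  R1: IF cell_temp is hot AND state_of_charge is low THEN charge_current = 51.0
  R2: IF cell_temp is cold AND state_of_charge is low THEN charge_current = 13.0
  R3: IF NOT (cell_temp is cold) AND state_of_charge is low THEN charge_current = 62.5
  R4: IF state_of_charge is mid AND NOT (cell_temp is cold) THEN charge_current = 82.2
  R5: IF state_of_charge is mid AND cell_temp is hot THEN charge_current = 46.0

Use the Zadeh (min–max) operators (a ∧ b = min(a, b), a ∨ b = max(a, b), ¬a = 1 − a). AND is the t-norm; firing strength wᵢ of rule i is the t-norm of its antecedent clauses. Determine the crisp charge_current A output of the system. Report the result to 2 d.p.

58.21

R1 (z=51.0): hot=0.08, low=0.22; AND[min(a, b)] → w = 0.08
R2 (z=13.0): cold=0.56, low=0.22; AND[min(a, b)] → w = 0.22
R3 (z=62.5): ¬cold=1−0.56=0.44, low=0.22; AND[min(a, b)] → w = 0.22
R4 (z=82.2): mid=0.91, ¬cold=1−0.56=0.44; AND[min(a, b)] → w = 0.44
R5 (z=46.0): mid=0.91, hot=0.08; AND[min(a, b)] → w = 0.08
Weighted average = (0.08·51.0 + 0.22·13.0 + 0.22·62.5 + 0.44·82.2 + 0.08·46.0) / (0.08 + 0.22 + 0.22 + 0.44 + 0.08)
  = 60.5380 / 1.0400 = 58.21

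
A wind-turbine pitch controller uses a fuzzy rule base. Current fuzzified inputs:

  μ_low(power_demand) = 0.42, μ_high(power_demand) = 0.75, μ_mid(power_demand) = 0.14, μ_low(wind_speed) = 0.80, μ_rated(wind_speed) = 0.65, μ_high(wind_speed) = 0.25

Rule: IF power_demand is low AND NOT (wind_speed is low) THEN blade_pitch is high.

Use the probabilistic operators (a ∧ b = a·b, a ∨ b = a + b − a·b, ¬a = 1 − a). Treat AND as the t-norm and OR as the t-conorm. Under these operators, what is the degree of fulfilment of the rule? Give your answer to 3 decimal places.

0.084

firing strength: low=0.42, ¬low=1−0.80=0.20; AND[a·b] → w = 0.0840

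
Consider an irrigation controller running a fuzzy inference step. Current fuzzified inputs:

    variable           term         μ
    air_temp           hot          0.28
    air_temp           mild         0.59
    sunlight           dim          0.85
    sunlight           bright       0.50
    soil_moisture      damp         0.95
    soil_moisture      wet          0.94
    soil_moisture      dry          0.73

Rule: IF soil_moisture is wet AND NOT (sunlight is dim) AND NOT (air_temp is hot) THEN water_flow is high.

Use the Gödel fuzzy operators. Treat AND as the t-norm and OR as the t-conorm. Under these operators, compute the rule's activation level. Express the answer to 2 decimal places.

firing strength: wet=0.94, ¬dim=1−0.85=0.15, ¬hot=1−0.28=0.72; AND[min(a, b)] → w = 0.15

0.15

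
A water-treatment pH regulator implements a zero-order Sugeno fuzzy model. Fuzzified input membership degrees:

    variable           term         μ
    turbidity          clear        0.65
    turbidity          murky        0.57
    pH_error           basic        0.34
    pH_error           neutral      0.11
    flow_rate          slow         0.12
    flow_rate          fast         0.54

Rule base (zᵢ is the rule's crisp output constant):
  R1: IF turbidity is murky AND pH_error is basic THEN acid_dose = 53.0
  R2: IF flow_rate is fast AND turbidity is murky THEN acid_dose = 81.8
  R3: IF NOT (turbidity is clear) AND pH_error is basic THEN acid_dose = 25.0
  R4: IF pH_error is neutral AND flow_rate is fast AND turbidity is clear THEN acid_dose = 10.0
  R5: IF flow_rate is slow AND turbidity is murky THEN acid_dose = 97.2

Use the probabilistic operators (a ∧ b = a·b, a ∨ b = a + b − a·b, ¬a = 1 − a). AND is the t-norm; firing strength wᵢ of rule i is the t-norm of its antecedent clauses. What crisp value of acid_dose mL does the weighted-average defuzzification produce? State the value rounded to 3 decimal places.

62.477

R1 (z=53.0): murky=0.57, basic=0.34; AND[a·b] → w = 0.1938
R2 (z=81.8): fast=0.54, murky=0.57; AND[a·b] → w = 0.3078
R3 (z=25.0): ¬clear=1−0.65=0.35, basic=0.34; AND[a·b] → w = 0.1190
R4 (z=10.0): neutral=0.11, fast=0.54, clear=0.65; AND[a·b] → w = 0.0386
R5 (z=97.2): slow=0.12, murky=0.57; AND[a·b] → w = 0.0684
Weighted average = (0.1938·53.0 + 0.3078·81.8 + 0.1190·25.0 + 0.0386·10.0 + 0.0684·97.2) / (0.1938 + 0.3078 + 0.1190 + 0.0386 + 0.0684)
  = 45.4590 / 0.7276 = 62.477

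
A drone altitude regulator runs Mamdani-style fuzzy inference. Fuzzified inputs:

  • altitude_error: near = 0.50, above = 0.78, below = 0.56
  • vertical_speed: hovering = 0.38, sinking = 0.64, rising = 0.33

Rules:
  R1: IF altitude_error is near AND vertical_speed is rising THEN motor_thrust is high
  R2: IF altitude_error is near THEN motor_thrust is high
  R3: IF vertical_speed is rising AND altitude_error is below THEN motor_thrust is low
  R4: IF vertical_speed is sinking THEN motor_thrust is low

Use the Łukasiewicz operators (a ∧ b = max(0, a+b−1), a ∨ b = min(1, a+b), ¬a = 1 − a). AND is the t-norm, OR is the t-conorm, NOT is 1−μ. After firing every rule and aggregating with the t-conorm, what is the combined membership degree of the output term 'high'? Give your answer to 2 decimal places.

0.50

R1: near=0.50, rising=0.33; AND[max(0, a+b−1)] → w = 0.00
R2: near=0.50 → w = 0.50
R3: rising=0.33, below=0.56; AND[max(0, a+b−1)] → w = 0.00
R4: sinking=0.64 → w = 0.64
Rules with consequent 'high': {R1, R2} → strengths 0.00, 0.50
Aggregate via t-conorm [min(1, a+b)]: 0.50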